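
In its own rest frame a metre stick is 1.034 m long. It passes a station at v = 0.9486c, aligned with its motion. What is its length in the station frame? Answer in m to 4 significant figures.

L ≈ 0.3272 m

γ = 1/√(1 − 0.9486²) = 3.15978
Length contraction: L = L₀/γ = 1.034/3.15978 = 0.3272 m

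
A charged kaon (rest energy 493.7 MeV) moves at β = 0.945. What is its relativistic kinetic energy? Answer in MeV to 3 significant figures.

γ = 1/√(1 − 0.945²) = 3.0574
K = (γ − 1)m₀c² = (3.0574 − 1) × 493.7 MeV = 2.0574 × 493.7 MeV = 1020 MeV

K ≈ 1020 MeV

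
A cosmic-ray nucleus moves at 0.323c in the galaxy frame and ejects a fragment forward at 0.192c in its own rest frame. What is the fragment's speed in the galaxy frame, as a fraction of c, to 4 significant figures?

u ≈ 0.4849c

Compose boost 2: (0.192 + 0.323)/(1 + 0.192×0.323) = 0.5150/1.06202 = 0.4849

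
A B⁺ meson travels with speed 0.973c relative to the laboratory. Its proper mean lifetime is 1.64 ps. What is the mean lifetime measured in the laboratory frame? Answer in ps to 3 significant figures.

Δt ≈ 7.11 ps

γ = 1/√(1 − 0.973²) = 4.3327
Time dilation: Δt = γτ₀ = 4.3327 × 1.64 ps = 7.11 ps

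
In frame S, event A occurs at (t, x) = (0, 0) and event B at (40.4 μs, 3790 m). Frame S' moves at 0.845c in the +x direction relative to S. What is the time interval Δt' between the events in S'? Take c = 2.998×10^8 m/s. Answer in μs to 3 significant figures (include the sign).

Δt' ≈ 55.6 μs

γ = 1/√(1 − 0.845²) = 1.8700
Δt' = γ(Δt − vΔx/c²) = 1.8700 × (40.4 μs − 0.845×3790 m / (2.998×10^8 m/s))
= 1.8700 × (29.718 μs) = 55.6 μs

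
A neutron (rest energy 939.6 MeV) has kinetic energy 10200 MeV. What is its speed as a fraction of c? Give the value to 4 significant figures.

γ = 1 + K/(m₀c²) = 1 + 10200/939.6 = 11.8557
β = √(1 − 1/γ²) = 0.9964

β ≈ 0.9964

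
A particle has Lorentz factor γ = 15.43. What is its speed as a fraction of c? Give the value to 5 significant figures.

β = √(1 − 1/γ²) = √(1 − 1/15.43²) = √(0.9957998) = 0.99790

β ≈ 0.99790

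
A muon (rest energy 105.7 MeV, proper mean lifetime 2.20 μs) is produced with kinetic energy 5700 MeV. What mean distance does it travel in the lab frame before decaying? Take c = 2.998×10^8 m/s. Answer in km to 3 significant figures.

γ = 1 + K/(m₀c²) = 1 + 5700/105.7 = 54.926
β = √(1 − 1/γ²) = 0.99983
Dilated lifetime: γτ₀ = 54.926 × 2.20 μs = 120.84 μs
d = βc·γτ₀ = 0.99983 × (2.998×10^8 m/s) × 0.00012084 s = 36.2 km

d ≈ 36.2 km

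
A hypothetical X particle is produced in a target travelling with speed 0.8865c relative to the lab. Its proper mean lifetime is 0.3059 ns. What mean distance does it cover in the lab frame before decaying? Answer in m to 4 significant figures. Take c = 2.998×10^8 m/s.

d ≈ 0.1757 m

γ = 1/√(1 − 0.8865²) = 2.16109
Dilated lifetime: Δt = γτ₀ = 2.16109 × 0.3059 ns = 0.661079 ns
d = vΔt = 0.8865c × 0.661079 ns = 2.65773×10^8 m/s × 6.61079×10^-10 s = 0.1757 m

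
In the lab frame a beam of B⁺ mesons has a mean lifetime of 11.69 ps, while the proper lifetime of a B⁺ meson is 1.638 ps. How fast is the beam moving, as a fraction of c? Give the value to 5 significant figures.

β ≈ 0.99013

γ = Δt/τ₀ = 11.69/1.638 = 7.136752
β = √(1 − 1/γ²) = √(1 − 1/7.136752²) = 0.99013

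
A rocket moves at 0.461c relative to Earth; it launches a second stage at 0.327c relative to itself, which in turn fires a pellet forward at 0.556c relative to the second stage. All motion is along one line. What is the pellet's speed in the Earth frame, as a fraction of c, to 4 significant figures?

Compose boost 2: (0.327 + 0.461)/(1 + 0.327×0.461) = 0.7880/1.15075 = 0.684773
Compose boost 3: (0.556 + 0.684773)/(1 + 0.556×0.684773) = 1.24077/1.38073 = 0.8986

u ≈ 0.8986c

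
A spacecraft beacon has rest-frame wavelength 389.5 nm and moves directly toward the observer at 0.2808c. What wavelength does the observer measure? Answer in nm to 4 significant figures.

λ_obs ≈ 291.9 nm

Relativistic Doppler: λ_obs = λ_src √((1−β)/(1+β))
= 389.5 × √(0.719200/1.28080) = 389.5 × 0.749349 = 291.9 nm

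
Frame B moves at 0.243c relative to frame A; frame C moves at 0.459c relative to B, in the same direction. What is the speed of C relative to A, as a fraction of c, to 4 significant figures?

u ≈ 0.6316c

Compose boost 2: (0.459 + 0.243)/(1 + 0.459×0.243) = 0.7020/1.11154 = 0.6316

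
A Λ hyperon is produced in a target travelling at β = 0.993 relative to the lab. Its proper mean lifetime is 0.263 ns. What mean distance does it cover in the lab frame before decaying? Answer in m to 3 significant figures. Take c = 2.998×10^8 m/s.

γ = 1/√(1 − 0.993²) = 8.4664
Dilated lifetime: Δt = γτ₀ = 8.4664 × 0.263 ns = 2.2267 ns
d = vΔt = 0.993c × 2.2267 ns = 2.9770×10^8 m/s × 2.2267×10^-9 s = 0.663 m

d ≈ 0.663 m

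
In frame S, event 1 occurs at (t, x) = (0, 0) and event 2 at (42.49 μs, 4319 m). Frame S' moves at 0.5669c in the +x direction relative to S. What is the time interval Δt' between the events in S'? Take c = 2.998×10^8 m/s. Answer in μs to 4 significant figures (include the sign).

γ = 1/√(1 − 0.5669²) = 1.21391
Δt' = γ(Δt − vΔx/c²) = 1.21391 × (42.49 μs − 0.5669×4319 m / (2.998×10^8 m/s))
= 1.21391 × (34.3231 μs) = 41.67 μs

Δt' ≈ 41.67 μs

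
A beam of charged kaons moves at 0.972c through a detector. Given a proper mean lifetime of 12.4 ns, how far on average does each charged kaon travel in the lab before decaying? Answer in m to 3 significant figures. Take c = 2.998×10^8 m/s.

d ≈ 15.4 m

γ = 1/√(1 − 0.972²) = 4.2557
Dilated lifetime: Δt = γτ₀ = 4.2557 × 12.4 ns = 52.770 ns
d = vΔt = 0.972c × 52.770 ns = 2.9141×10^8 m/s × 5.2770×10^-8 s = 15.4 m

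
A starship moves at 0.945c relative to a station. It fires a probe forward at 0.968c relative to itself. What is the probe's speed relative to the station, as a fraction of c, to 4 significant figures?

u ≈ 0.9991c

Relativistic velocity addition: u = (u' + v)/(1 + u'v/c²)
= (0.968 + 0.945)/(1 + 0.968×0.945) = 1.913/1.91476 = 0.9991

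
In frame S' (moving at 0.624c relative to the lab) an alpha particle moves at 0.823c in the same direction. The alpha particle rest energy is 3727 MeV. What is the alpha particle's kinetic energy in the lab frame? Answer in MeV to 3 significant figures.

u_lab = (0.823 + 0.624)/(1 + 0.823×0.624) = 0.956029
γ = 1/√(1 − 0.956029²) = 3.4098
K = (γ − 1)m₀c² = (3.4098 − 1) × 3727 = 2.4098 × 3727 = 8980 MeV

K ≈ 8980 MeV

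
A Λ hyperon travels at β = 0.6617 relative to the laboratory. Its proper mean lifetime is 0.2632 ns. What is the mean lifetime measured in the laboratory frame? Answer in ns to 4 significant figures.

Δt ≈ 0.3510 ns

γ = 1/√(1 − 0.6617²) = 1.33374
Time dilation: Δt = γτ₀ = 1.33374 × 0.2632 ns = 0.3510 ns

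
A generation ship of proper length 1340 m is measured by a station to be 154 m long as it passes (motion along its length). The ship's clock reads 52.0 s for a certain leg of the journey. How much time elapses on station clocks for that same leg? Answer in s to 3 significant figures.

Length contraction ⇒ γ = L₀/L = 1340/154 = 8.7013
Time dilation: Δt = γτ₀ = 8.7013 × 52.0 s = 452 s

Δt ≈ 452 s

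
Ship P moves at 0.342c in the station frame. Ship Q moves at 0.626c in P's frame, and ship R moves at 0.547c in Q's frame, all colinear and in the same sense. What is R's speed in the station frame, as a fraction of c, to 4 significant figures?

Compose boost 2: (0.626 + 0.342)/(1 + 0.626×0.342) = 0.9680/1.21409 = 0.797304
Compose boost 3: (0.547 + 0.797304)/(1 + 0.547×0.797304) = 1.34430/1.43613 = 0.9361

u ≈ 0.9361c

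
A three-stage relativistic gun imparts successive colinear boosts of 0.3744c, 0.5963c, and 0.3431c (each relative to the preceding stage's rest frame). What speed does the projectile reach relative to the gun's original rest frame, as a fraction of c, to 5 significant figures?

u ≈ 0.89340c

Compose boost 2: (0.5963 + 0.3744)/(1 + 0.5963×0.3744) = 0.97070/1.223255 = 0.7935387
Compose boost 3: (0.3431 + 0.7935387)/(1 + 0.3431×0.7935387) = 1.136639/1.272263 = 0.89340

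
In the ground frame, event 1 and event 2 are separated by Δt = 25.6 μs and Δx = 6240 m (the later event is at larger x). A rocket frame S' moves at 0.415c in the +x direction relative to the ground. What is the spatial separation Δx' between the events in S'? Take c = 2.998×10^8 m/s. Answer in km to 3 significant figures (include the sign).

Δx' ≈ 3.36 km

γ = 1/√(1 − 0.415²) = 1.0991
Δx' = γ(Δx − vΔt) = 1.0991 × (6240 m − 0.415×(2.998×10^8 m/s)×25.6×10^-6 s)
= 1.0991 × (3054.9 m) = 3.36 km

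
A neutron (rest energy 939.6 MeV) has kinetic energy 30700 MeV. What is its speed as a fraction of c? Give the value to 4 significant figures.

β ≈ 0.9996

γ = 1 + K/(m₀c²) = 1 + 30700/939.6 = 33.6735
β = √(1 − 1/γ²) = 0.9996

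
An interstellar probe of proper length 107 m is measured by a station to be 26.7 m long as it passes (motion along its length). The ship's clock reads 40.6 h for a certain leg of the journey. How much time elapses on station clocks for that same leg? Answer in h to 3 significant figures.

Length contraction ⇒ γ = L₀/L = 107/26.7 = 4.0075
Time dilation: Δt = γτ₀ = 4.0075 × 40.6 h = 163 h

Δt ≈ 163 h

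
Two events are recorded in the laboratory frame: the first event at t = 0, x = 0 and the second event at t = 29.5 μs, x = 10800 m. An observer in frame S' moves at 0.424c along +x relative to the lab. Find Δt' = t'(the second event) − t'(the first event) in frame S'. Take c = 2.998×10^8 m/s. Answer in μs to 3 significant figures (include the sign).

γ = 1/√(1 − 0.424²) = 1.1042
Δt' = γ(Δt − vΔx/c²) = 1.1042 × (29.5 μs − 0.424×10800 m / (2.998×10^8 m/s))
= 1.1042 × (14.226 μs) = 15.7 μs

Δt' ≈ 15.7 μs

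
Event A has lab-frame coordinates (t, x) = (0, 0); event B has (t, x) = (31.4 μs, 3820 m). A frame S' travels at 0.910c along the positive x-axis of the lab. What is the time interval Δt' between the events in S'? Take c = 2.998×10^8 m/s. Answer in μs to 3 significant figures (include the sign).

Δt' ≈ 47.8 μs

γ = 1/√(1 − 0.910²) = 2.4119
Δt' = γ(Δt − vΔx/c²) = 2.4119 × (31.4 μs − 0.910×3820 m / (2.998×10^8 m/s))
= 2.4119 × (19.805 μs) = 47.8 μs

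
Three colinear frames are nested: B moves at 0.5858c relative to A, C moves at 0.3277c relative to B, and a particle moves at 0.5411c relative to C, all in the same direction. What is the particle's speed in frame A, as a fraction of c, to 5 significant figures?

Compose boost 2: (0.3277 + 0.5858)/(1 + 0.3277×0.5858) = 0.91350/1.191967 = 0.7663805
Compose boost 3: (0.5411 + 0.7663805)/(1 + 0.5411×0.7663805) = 1.307480/1.414688 = 0.92422

u ≈ 0.92422c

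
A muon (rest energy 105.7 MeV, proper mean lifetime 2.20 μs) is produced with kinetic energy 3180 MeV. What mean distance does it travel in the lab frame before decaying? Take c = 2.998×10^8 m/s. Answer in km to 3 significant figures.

d ≈ 20.5 km

γ = 1 + K/(m₀c²) = 1 + 3180/105.7 = 31.085
β = √(1 − 1/γ²) = 0.99948
Dilated lifetime: γτ₀ = 31.085 × 2.20 μs = 68.387 μs
d = βc·γτ₀ = 0.99948 × (2.998×10^8 m/s) × 6.8387×10^-5 s = 20.5 km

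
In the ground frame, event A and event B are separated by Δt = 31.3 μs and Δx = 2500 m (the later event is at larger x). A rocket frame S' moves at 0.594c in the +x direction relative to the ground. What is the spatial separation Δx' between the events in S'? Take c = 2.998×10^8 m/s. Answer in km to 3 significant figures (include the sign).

Δx' ≈ -3.82 km

γ = 1/√(1 − 0.594²) = 1.2431
Δx' = γ(Δx − vΔt) = 1.2431 × (2500 m − 0.594×(2.998×10^8 m/s)×31.3×10^-6 s)
= 1.2431 × (-3073.9 m) = -3.82 km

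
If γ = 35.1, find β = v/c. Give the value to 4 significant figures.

β ≈ 0.9996

β = √(1 − 1/γ²) = √(1 − 1/35.1²) = √(0.999188) = 0.9996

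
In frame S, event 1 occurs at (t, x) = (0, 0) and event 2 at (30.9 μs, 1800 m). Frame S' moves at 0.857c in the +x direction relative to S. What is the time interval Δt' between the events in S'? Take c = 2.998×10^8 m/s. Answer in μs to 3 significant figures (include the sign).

γ = 1/√(1 − 0.857²) = 1.9406
Δt' = γ(Δt − vΔx/c²) = 1.9406 × (30.9 μs − 0.857×1800 m / (2.998×10^8 m/s))
= 1.9406 × (25.755 μs) = 50.0 μs

Δt' ≈ 50.0 μs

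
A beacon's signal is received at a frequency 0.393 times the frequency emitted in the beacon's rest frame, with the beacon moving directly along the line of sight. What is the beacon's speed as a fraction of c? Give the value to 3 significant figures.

f_obs/f_src = √((1−β)/(1+β)) = 0.393  ⇒  (1−β)/(1+β) = 0.15445
β = |1 − D²|/(1 + D²) = |1 − 0.15445|/(1 + 0.15445) = 0.732

β ≈ 0.732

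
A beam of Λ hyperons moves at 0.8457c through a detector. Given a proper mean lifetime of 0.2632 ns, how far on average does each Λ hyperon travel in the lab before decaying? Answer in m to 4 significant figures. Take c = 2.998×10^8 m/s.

d ≈ 0.1250 m

γ = 1/√(1 − 0.8457²) = 1.87386
Dilated lifetime: Δt = γτ₀ = 1.87386 × 0.2632 ns = 0.493199 ns
d = vΔt = 0.8457c × 0.493199 ns = 2.53541×10^8 m/s × 4.93199×10^-10 s = 0.1250 m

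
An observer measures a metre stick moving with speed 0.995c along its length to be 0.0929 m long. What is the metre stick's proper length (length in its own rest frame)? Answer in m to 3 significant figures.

L₀ ≈ 0.930 m

γ = 1/√(1 − 0.995²) = 10.013
L₀ = γL = 10.013 × 0.0929 = 0.930 m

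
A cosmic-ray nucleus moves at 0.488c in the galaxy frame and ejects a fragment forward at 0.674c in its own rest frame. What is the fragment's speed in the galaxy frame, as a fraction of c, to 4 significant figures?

u ≈ 0.8744c

Compose boost 2: (0.674 + 0.488)/(1 + 0.674×0.488) = 1.162/1.32891 = 0.8744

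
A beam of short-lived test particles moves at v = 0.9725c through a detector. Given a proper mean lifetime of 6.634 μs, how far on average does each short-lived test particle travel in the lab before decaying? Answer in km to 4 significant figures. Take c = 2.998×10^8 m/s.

d ≈ 8.305 km

γ = 1/√(1 − 0.9725²) = 4.29364
Dilated lifetime: Δt = γτ₀ = 4.29364 × 6.634 μs = 28.4840 μs
d = vΔt = 0.9725c × 28.4840 μs = 2.91556×10^8 m/s × 2.84840×10^-5 s = 8.305 km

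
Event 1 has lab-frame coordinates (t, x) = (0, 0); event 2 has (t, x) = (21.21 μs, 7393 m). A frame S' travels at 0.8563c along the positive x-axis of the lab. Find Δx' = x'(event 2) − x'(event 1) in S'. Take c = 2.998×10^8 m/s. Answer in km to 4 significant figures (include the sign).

γ = 1/√(1 − 0.8563²) = 1.93619
Δx' = γ(Δx − vΔt) = 1.93619 × (7393 m − 0.8563×(2.998×10^8 m/s)×21.21×10^-6 s)
= 1.93619 × (1948.00 m) = 3.772 km

Δx' ≈ 3.772 km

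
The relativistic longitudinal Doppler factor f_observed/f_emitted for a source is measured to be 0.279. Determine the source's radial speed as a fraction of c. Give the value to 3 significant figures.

β ≈ 0.856

f_obs/f_src = √((1−β)/(1+β)) = 0.279  ⇒  (1−β)/(1+β) = 0.077841
β = |1 − D²|/(1 + D²) = |1 − 0.077841|/(1 + 0.077841) = 0.856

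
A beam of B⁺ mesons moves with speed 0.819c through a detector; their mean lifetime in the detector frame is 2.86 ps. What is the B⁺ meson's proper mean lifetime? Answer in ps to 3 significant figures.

γ = 1/√(1 − 0.819²) = 1.7428
Proper time: τ₀ = Δt/γ = 2.86/1.7428 = 1.64 ps

τ₀ ≈ 1.64 ps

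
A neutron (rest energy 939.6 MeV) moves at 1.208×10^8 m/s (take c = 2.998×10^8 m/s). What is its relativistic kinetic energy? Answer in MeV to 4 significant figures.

K ≈ 87.03 MeV

β = v/c = 1.208×10^8 / 2.998×10^8 = 0.402935
γ = 1/√(1 − 0.402935²) = 1.09262
K = (γ − 1)m₀c² = (1.09262 − 1) × 939.6 MeV = 0.0926234 × 939.6 MeV = 87.03 MeV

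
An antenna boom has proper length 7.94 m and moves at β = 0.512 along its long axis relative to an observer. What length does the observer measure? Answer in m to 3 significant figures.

γ = 1/√(1 − 0.512²) = 1.1642
Length contraction: L = L₀/γ = 7.94/1.1642 = 6.82 m

L ≈ 6.82 m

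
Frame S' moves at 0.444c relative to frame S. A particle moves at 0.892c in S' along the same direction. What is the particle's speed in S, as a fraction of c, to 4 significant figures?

Relativistic velocity addition: u = (u' + v)/(1 + u'v/c²)
= (0.892 + 0.444)/(1 + 0.892×0.444) = 1.336/1.39605 = 0.9570

u ≈ 0.9570c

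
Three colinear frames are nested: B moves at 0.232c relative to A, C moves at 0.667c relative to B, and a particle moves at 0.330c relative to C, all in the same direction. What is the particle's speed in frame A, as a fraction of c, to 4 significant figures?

u ≈ 0.8819c

Compose boost 2: (0.667 + 0.232)/(1 + 0.667×0.232) = 0.8990/1.15474 = 0.778528
Compose boost 3: (0.330 + 0.778528)/(1 + 0.330×0.778528) = 1.10853/1.25691 = 0.8819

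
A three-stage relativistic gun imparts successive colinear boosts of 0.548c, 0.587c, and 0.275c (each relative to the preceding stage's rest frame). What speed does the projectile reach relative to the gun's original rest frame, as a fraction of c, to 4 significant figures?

Compose boost 2: (0.587 + 0.548)/(1 + 0.587×0.548) = 1.135/1.32168 = 0.858758
Compose boost 3: (0.275 + 0.858758)/(1 + 0.275×0.858758) = 1.13376/1.23616 = 0.9172

u ≈ 0.9172c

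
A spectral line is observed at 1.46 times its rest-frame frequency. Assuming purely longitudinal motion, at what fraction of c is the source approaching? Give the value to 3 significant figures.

f_obs/f_src = √((1+β)/(1−β)) = 1.46  ⇒  (1+β)/(1−β) = 2.1316
β = |1 − D²|/(1 + D²) = |1 − 2.1316|/(1 + 2.1316) = 0.361

β ≈ 0.361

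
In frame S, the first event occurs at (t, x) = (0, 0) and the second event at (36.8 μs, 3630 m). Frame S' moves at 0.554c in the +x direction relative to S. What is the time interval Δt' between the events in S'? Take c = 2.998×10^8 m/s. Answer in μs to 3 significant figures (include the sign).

γ = 1/√(1 − 0.554²) = 1.2012
Δt' = γ(Δt − vΔx/c²) = 1.2012 × (36.8 μs − 0.554×3630 m / (2.998×10^8 m/s))
= 1.2012 × (30.092 μs) = 36.1 μs

Δt' ≈ 36.1 μs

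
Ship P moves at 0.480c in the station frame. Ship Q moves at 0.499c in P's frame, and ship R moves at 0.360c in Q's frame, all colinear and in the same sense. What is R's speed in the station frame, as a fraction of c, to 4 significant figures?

u ≈ 0.8953c

Compose boost 2: (0.499 + 0.480)/(1 + 0.499×0.480) = 0.9790/1.23952 = 0.789822
Compose boost 3: (0.360 + 0.789822)/(1 + 0.360×0.789822) = 1.14982/1.28434 = 0.8953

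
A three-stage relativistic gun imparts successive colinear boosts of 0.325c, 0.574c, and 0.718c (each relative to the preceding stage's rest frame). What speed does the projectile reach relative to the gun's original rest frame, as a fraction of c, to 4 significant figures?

Compose boost 2: (0.574 + 0.325)/(1 + 0.574×0.325) = 0.8990/1.18655 = 0.757659
Compose boost 3: (0.718 + 0.757659)/(1 + 0.718×0.757659) = 1.47566/1.54400 = 0.9557

u ≈ 0.9557c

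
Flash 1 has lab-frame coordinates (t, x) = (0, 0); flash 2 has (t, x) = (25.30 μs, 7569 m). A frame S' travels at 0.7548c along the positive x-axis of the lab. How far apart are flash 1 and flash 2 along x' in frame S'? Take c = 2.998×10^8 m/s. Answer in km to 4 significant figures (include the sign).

Δx' ≈ 2.811 km

γ = 1/√(1 − 0.7548²) = 1.52449
Δx' = γ(Δx − vΔt) = 1.52449 × (7569 m − 0.7548×(2.998×10^8 m/s)×25.30×10^-6 s)
= 1.52449 × (1843.89 m) = 2.811 km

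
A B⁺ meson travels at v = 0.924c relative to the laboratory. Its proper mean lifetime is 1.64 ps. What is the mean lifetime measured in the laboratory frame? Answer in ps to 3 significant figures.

γ = 1/√(1 − 0.924²) = 2.6151
Time dilation: Δt = γτ₀ = 2.6151 × 1.64 ps = 4.29 ps

Δt ≈ 4.29 ps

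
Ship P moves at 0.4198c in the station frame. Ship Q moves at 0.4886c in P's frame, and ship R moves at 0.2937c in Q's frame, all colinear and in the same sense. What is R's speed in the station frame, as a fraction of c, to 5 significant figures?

u ≈ 0.85762c

Compose boost 2: (0.4886 + 0.4198)/(1 + 0.4886×0.4198) = 0.90840/1.205114 = 0.7537874
Compose boost 3: (0.2937 + 0.7537874)/(1 + 0.2937×0.7537874) = 1.047487/1.221387 = 0.85762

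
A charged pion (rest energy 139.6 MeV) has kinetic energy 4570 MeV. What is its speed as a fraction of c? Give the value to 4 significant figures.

γ = 1 + K/(m₀c²) = 1 + 4570/139.6 = 33.7364
β = √(1 − 1/γ²) = 0.9996

β ≈ 0.9996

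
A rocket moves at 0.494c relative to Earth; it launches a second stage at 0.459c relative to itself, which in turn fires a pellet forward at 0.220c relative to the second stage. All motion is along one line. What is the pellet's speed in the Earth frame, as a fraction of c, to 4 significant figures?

u ≈ 0.8513c

Compose boost 2: (0.459 + 0.494)/(1 + 0.459×0.494) = 0.9530/1.22675 = 0.776852
Compose boost 3: (0.220 + 0.776852)/(1 + 0.220×0.776852) = 0.996852/1.17091 = 0.8513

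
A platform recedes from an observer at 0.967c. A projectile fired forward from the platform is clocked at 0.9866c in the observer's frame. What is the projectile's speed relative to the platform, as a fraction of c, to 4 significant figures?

u' ≈ 0.4265c

Inverse velocity addition: u' = (u − v)/(1 − uv/c²)
= (0.9866 − 0.967)/(1 − 0.9866×0.967) = 0.01960/0.0459578 = 0.4265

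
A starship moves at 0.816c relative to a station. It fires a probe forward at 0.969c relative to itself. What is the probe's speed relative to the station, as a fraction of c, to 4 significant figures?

u ≈ 0.9968c

Relativistic velocity addition: u = (u' + v)/(1 + u'v/c²)
= (0.969 + 0.816)/(1 + 0.969×0.816) = 1.785/1.79070 = 0.9968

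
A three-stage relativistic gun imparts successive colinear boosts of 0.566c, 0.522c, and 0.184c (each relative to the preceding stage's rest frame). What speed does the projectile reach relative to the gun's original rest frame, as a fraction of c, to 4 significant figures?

Compose boost 2: (0.522 + 0.566)/(1 + 0.522×0.566) = 1.088/1.29545 = 0.839861
Compose boost 3: (0.184 + 0.839861)/(1 + 0.184×0.839861) = 1.02386/1.15453 = 0.8868

u ≈ 0.8868c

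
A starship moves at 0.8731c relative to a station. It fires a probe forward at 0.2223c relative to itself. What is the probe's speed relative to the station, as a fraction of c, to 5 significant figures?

u ≈ 0.91735c

Relativistic velocity addition: u = (u' + v)/(1 + u'v/c²)
= (0.2223 + 0.8731)/(1 + 0.2223×0.8731) = 1.0954/1.194090 = 0.91735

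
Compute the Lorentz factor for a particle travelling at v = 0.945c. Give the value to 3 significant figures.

γ ≈ 3.06

γ = 1/√(1 − β²) = 1/√(1 − 0.945²) = 1/√(0.10698) = 3.06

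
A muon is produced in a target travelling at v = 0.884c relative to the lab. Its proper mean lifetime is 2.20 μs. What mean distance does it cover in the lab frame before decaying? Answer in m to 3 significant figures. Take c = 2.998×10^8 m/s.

γ = 1/√(1 − 0.884²) = 2.1391
Dilated lifetime: Δt = γτ₀ = 2.1391 × 2.20 μs = 4.7060 μs
d = vΔt = 0.884c × 4.7060 μs = 2.6502×10^8 m/s × 4.7060×10^-6 s = 1250 m

d ≈ 1250 m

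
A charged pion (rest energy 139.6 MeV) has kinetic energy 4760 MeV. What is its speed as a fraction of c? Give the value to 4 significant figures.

γ = 1 + K/(m₀c²) = 1 + 4760/139.6 = 35.0974
β = √(1 − 1/γ²) = 0.9996

β ≈ 0.9996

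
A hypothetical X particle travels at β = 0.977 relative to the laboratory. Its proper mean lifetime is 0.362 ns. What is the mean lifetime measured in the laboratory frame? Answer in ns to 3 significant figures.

Δt ≈ 1.70 ns

γ = 1/√(1 − 0.977²) = 4.6896
Time dilation: Δt = γτ₀ = 4.6896 × 0.362 ns = 1.70 ns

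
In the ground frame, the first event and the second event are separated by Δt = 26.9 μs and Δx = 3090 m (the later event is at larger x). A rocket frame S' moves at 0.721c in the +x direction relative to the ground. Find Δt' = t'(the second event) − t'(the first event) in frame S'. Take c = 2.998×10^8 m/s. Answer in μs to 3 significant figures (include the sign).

Δt' ≈ 28.1 μs

γ = 1/√(1 − 0.721²) = 1.4431
Δt' = γ(Δt − vΔx/c²) = 1.4431 × (26.9 μs − 0.721×3090 m / (2.998×10^8 m/s))
= 1.4431 × (19.469 μs) = 28.1 μs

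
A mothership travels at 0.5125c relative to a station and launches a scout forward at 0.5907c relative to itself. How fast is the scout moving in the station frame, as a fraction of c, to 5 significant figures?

u ≈ 0.84683c

Compose boost 2: (0.5907 + 0.5125)/(1 + 0.5907×0.5125) = 1.1032/1.302734 = 0.84683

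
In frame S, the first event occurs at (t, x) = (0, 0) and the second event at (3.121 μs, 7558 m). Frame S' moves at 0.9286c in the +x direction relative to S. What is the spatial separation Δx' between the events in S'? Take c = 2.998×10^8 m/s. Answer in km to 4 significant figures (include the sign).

γ = 1/√(1 − 0.9286²) = 2.69482
Δx' = γ(Δx − vΔt) = 2.69482 × (7558 m − 0.9286×(2.998×10^8 m/s)×3.121×10^-6 s)
= 2.69482 × (6689.13 m) = 18.03 km

Δx' ≈ 18.03 km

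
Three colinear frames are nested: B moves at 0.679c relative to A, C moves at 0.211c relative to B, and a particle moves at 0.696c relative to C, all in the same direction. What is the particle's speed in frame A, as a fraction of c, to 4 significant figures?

Compose boost 2: (0.211 + 0.679)/(1 + 0.211×0.679) = 0.8900/1.14327 = 0.778469
Compose boost 3: (0.696 + 0.778469)/(1 + 0.696×0.778469) = 1.47447/1.54181 = 0.9563

u ≈ 0.9563c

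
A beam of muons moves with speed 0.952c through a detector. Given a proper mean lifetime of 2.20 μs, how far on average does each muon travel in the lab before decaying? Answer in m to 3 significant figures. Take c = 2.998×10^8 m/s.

γ = 1/√(1 − 0.952²) = 3.2669
Dilated lifetime: Δt = γτ₀ = 3.2669 × 2.20 μs = 7.1872 μs
d = vΔt = 0.952c × 7.1872 μs = 2.8541×10^8 m/s × 7.1872×10^-6 s = 2050 m

d ≈ 2050 m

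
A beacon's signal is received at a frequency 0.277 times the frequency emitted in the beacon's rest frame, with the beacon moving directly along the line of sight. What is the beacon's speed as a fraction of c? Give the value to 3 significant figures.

f_obs/f_src = √((1−β)/(1+β)) = 0.277  ⇒  (1−β)/(1+β) = 0.076729
β = |1 − D²|/(1 + D²) = |1 − 0.076729|/(1 + 0.076729) = 0.857

β ≈ 0.857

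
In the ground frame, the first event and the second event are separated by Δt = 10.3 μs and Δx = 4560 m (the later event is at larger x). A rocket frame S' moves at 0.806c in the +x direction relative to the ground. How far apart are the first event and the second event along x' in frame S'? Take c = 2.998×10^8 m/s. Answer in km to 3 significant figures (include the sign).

γ = 1/√(1 − 0.806²) = 1.6894
Δx' = γ(Δx − vΔt) = 1.6894 × (4560 m − 0.806×(2.998×10^8 m/s)×10.3×10^-6 s)
= 1.6894 × (2071.1 m) = 3.50 km

Δx' ≈ 3.50 km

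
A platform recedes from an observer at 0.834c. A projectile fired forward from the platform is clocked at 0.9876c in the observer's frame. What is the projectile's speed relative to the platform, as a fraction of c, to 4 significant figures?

Inverse velocity addition: u' = (u − v)/(1 − uv/c²)
= (0.9876 − 0.834)/(1 − 0.9876×0.834) = 0.1536/0.176342 = 0.8710

u' ≈ 0.8710c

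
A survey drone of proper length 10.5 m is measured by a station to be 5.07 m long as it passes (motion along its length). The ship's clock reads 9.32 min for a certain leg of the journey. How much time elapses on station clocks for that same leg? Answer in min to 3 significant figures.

Length contraction ⇒ γ = L₀/L = 10.5/5.07 = 2.0710
Time dilation: Δt = γτ₀ = 2.0710 × 9.32 min = 19.3 min

Δt ≈ 19.3 min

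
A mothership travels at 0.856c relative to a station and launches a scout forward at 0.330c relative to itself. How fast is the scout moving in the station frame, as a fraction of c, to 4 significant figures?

u ≈ 0.9248c

Compose boost 2: (0.330 + 0.856)/(1 + 0.330×0.856) = 1.186/1.28248 = 0.9248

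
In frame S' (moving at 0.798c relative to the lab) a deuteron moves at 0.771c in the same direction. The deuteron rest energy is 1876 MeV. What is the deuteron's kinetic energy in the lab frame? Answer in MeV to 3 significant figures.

K ≈ 6020 MeV

u_lab = (0.771 + 0.798)/(1 + 0.771×0.798) = 0.971362
γ = 1/√(1 − 0.971362²) = 4.2087
K = (γ − 1)m₀c² = (4.2087 − 1) × 1876 = 3.2087 × 1876 = 6020 MeV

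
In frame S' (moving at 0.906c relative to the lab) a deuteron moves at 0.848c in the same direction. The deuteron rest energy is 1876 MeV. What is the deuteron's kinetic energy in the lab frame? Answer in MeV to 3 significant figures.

K ≈ 12900 MeV

u_lab = (0.848 + 0.906)/(1 + 0.848×0.906) = 0.991920
γ = 1/√(1 − 0.991920²) = 7.8823
K = (γ − 1)m₀c² = (7.8823 − 1) × 1876 = 6.8823 × 1876 = 12900 MeV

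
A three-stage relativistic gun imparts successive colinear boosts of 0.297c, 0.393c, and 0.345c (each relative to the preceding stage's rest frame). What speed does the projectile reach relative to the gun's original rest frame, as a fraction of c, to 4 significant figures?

Compose boost 2: (0.393 + 0.297)/(1 + 0.393×0.297) = 0.6900/1.11672 = 0.617880
Compose boost 3: (0.345 + 0.617880)/(1 + 0.345×0.617880) = 0.962880/1.21317 = 0.7937

u ≈ 0.7937c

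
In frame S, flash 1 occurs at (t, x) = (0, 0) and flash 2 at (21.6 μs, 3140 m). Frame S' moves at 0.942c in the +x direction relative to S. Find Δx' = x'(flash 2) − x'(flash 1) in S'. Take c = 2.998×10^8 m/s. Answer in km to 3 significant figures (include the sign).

γ = 1/√(1 − 0.942²) = 2.9796
Δx' = γ(Δx − vΔt) = 2.9796 × (3140 m − 0.942×(2.998×10^8 m/s)×21.6×10^-6 s)
= 2.9796 × (-2960.1 m) = -8.82 km

Δx' ≈ -8.82 km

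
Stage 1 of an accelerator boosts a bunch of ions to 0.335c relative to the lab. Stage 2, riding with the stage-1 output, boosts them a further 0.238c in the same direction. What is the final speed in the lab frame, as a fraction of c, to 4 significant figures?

u ≈ 0.5307c

Compose boost 2: (0.238 + 0.335)/(1 + 0.238×0.335) = 0.5730/1.07973 = 0.5307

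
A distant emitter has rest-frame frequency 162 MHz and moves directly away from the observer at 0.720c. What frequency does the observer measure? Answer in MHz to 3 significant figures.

f_obs ≈ 65.4 MHz

Relativistic Doppler: f_obs = f_src √((1−β)/(1+β))
= 162 × √(0.28000/1.7200) = 162 × 0.40347 = 65.4 MHz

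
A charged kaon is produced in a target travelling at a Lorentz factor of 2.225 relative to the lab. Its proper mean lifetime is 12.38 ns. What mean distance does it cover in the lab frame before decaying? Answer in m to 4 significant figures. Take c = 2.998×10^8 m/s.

β = √(1 − 1/γ²) = √(1 − 1/2.225²) = 0.893311
Dilated lifetime: Δt = γτ₀ = 2.225 × 12.38 ns = 27.5455 ns
d = vΔt = 0.893311c × 27.5455 ns = 2.67815×10^8 m/s × 2.75455×10^-8 s = 7.377 m

d ≈ 7.377 m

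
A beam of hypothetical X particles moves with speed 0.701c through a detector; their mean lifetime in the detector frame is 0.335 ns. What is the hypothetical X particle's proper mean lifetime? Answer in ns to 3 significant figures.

γ = 1/√(1 − 0.701²) = 1.4022
Proper time: τ₀ = Δt/γ = 0.335/1.4022 = 0.239 ns

τ₀ ≈ 0.239 ns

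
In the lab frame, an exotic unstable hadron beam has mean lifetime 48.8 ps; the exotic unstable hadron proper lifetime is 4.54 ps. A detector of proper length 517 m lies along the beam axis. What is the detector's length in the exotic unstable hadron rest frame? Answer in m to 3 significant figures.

L ≈ 48.1 m

Time dilation ⇒ γ = Δt/τ₀ = 48.8/4.54 = 10.749
Length contraction: L = L₀/γ = 517/10.749 = 48.1 m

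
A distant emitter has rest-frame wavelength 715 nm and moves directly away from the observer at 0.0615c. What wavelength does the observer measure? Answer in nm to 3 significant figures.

λ_obs ≈ 760 nm

Relativistic Doppler: λ_obs = λ_src √((1+β)/(1−β))
= 715 × √(1.0615/0.93850) = 715 × 1.0635 = 760 nm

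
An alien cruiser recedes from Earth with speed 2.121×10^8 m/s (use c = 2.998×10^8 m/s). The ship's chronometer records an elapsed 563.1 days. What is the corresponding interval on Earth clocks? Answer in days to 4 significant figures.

Δt ≈ 796.8 days

β = v/c = 2.121×10^8 / 2.998×10^8 = 0.707472
γ = 1/√(1 − 0.707472²) = 1.41494
Time dilation: Δt = γτ₀ = 1.41494 × 563.1 days = 796.8 days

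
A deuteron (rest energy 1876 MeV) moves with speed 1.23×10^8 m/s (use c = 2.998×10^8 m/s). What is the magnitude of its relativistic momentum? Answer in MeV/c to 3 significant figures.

β = v/c = 1.23×10^8 / 2.998×10^8 = 0.41027
γ = 1/√(1 − 0.41027²) = 1.0965
p = γβm₀c = 1.0965 × 0.41027 × 1876 MeV/c = 844 MeV/c

p ≈ 844 MeV/c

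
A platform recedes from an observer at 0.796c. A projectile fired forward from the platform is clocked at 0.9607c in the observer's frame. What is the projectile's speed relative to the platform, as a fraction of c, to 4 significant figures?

u' ≈ 0.7000c

Inverse velocity addition: u' = (u − v)/(1 − uv/c²)
= (0.9607 − 0.796)/(1 − 0.9607×0.796) = 0.1647/0.235283 = 0.7000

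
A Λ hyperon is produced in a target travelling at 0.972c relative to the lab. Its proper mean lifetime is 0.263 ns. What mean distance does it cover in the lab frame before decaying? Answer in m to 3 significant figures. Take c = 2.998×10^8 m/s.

d ≈ 0.326 m

γ = 1/√(1 − 0.972²) = 4.2557
Dilated lifetime: Δt = γτ₀ = 4.2557 × 0.263 ns = 1.1192 ns
d = vΔt = 0.972c × 1.1192 ns = 2.9141×10^8 m/s × 1.1192×10^-9 s = 0.326 m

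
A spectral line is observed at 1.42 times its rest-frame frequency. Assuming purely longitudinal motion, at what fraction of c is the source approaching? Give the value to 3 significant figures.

β ≈ 0.337

f_obs/f_src = √((1+β)/(1−β)) = 1.42  ⇒  (1+β)/(1−β) = 2.0164
β = |1 − D²|/(1 + D²) = |1 − 2.0164|/(1 + 2.0164) = 0.337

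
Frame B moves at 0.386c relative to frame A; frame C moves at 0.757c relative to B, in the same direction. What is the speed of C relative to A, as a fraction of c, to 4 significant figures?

Compose boost 2: (0.757 + 0.386)/(1 + 0.757×0.386) = 1.143/1.29220 = 0.8845

u ≈ 0.8845c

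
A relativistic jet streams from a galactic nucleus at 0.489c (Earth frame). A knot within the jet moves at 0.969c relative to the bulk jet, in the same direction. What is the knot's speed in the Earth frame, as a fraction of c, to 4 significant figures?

u ≈ 0.9893c

Relativistic velocity addition: u = (u' + v)/(1 + u'v/c²)
= (0.969 + 0.489)/(1 + 0.969×0.489) = 1.458/1.47384 = 0.9893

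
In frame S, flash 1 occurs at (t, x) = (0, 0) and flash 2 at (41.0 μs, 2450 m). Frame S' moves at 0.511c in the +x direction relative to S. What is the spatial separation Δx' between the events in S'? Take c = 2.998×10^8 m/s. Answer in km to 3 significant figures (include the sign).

Δx' ≈ -4.46 km

γ = 1/√(1 − 0.511²) = 1.1634
Δx' = γ(Δx − vΔt) = 1.1634 × (2450 m − 0.511×(2.998×10^8 m/s)×41.0×10^-6 s)
= 1.1634 × (-3831.1 m) = -4.46 km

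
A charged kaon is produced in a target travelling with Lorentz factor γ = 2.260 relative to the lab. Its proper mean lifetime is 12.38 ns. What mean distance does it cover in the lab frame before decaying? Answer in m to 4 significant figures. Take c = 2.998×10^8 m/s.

d ≈ 7.522 m

β = √(1 − 1/γ²) = √(1 − 1/2.260²) = 0.896779
Dilated lifetime: Δt = γτ₀ = 2.260 × 12.38 ns = 27.9788 ns
d = vΔt = 0.896779c × 27.9788 ns = 2.68854×10^8 m/s × 2.79788×10^-8 s = 7.522 m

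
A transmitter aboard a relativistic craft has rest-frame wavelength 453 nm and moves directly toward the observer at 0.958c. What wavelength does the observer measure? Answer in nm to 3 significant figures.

λ_obs ≈ 66.3 nm

Relativistic Doppler: λ_obs = λ_src √((1−β)/(1+β))
= 453 × √(0.042000/1.9580) = 453 × 0.14646 = 66.3 nm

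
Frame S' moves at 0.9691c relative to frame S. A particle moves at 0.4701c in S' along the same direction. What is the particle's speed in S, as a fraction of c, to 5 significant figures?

u ≈ 0.98875c

Relativistic velocity addition: u = (u' + v)/(1 + u'v/c²)
= (0.4701 + 0.9691)/(1 + 0.4701×0.9691) = 1.4392/1.455574 = 0.98875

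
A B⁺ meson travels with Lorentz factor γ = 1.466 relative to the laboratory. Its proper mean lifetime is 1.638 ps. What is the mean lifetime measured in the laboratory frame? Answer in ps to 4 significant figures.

Δt ≈ 2.401 ps

γ = 1.466 (given)
Time dilation: Δt = γτ₀ = 1.466 × 1.638 ps = 2.401 ps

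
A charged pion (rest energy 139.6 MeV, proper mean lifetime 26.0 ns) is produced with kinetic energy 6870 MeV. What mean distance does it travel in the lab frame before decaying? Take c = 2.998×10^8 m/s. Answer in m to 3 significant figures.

d ≈ 391 m

γ = 1 + K/(m₀c²) = 1 + 6870/139.6 = 50.212
β = √(1 − 1/γ²) = 0.99980
Dilated lifetime: γτ₀ = 50.212 × 26.0 ns = 1305.5 ns
d = βc·γτ₀ = 0.99980 × (2.998×10^8 m/s) × 1.3055×10^-6 s = 391 m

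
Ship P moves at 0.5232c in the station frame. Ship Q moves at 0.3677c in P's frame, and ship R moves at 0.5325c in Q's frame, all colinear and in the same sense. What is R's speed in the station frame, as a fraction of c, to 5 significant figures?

Compose boost 2: (0.3677 + 0.5232)/(1 + 0.3677×0.5232) = 0.89090/1.192381 = 0.7471607
Compose boost 3: (0.5325 + 0.7471607)/(1 + 0.5325×0.7471607) = 1.279661/1.397863 = 0.91544

u ≈ 0.91544c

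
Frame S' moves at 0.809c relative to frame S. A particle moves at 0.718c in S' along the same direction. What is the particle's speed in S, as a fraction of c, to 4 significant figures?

Relativistic velocity addition: u = (u' + v)/(1 + u'v/c²)
= (0.718 + 0.809)/(1 + 0.718×0.809) = 1.527/1.58086 = 0.9659

u ≈ 0.9659c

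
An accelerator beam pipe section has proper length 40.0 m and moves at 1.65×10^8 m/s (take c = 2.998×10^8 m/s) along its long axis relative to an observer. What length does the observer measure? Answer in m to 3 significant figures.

β = v/c = 1.65×10^8 / 2.998×10^8 = 0.55037
γ = 1/√(1 − 0.55037²) = 1.1977
Length contraction: L = L₀/γ = 40.0/1.1977 = 33.4 m

L ≈ 33.4 m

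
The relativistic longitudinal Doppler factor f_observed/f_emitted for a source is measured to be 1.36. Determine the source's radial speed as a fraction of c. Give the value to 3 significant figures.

f_obs/f_src = √((1+β)/(1−β)) = 1.36  ⇒  (1+β)/(1−β) = 1.8496
β = |1 − D²|/(1 + D²) = |1 − 1.8496|/(1 + 1.8496) = 0.298

β ≈ 0.298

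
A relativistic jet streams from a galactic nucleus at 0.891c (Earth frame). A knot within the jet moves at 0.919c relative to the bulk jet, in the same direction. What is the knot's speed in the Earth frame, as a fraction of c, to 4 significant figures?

u ≈ 0.9951c

Relativistic velocity addition: u = (u' + v)/(1 + u'v/c²)
= (0.919 + 0.891)/(1 + 0.919×0.891) = 1.810/1.81883 = 0.9951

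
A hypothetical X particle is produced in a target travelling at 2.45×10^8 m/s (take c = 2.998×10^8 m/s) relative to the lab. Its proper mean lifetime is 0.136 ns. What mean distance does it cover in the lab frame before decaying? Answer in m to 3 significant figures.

β = v/c = 2.45×10^8 / 2.998×10^8 = 0.81721
γ = 1/√(1 − 0.81721²) = 1.7351
Dilated lifetime: Δt = γτ₀ = 1.7351 × 0.136 ns = 0.23597 ns
d = vΔt = 0.81721c × 0.23597 ns = 2.4500×10^8 m/s × 2.3597×10^-10 s = 0.0578 m

d ≈ 0.0578 m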